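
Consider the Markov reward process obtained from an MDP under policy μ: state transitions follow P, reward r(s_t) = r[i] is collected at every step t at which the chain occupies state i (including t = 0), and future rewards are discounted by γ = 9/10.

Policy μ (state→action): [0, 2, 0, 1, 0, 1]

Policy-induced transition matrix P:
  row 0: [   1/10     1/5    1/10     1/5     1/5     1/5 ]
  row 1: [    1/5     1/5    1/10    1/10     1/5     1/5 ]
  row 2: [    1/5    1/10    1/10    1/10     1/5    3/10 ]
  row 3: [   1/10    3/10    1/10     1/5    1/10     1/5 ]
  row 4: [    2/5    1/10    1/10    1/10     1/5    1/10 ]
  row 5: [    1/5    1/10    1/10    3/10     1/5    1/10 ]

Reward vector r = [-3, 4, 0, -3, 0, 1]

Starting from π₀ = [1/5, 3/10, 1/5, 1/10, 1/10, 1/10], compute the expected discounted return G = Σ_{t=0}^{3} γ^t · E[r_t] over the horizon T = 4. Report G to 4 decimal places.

t=0: π = [0.2000, 0.3000, 0.2000, 0.1000, 0.1000, 0.1000], E[r] = 0.4000, γ^t·E[r] = 0.400000, running G = 0.400000
t=1: π = [0.1900, 0.1700, 0.1000, 0.1500, 0.1900, 0.2000], E[r] = -0.1400, γ^t·E[r] = -0.126000, running G = 0.274000
t=2: π = [0.2040, 0.1660, 0.1000, 0.1740, 0.1850, 0.1710], E[r] = -0.2990, γ^t·E[r] = -0.242190, running G = 0.031810
t=3: π = [0.1992, 0.1718, 0.1000, 0.1720, 0.1826, 0.1744], E[r] = -0.2520, γ^t·E[r] = -0.183708, running G = -0.151898

G = -0.1519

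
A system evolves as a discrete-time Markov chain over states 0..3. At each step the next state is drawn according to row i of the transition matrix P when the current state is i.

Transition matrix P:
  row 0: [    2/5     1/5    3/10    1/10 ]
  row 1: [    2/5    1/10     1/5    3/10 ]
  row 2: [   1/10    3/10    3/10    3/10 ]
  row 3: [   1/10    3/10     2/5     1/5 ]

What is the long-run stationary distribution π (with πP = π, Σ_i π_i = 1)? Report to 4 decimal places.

Balance equations π_j = Σ_i π_i·P[i][j]:
  π_0 = 2/5·π_0 + 2/5·π_1 + 1/10·π_2 + 1/10·π_3
  π_1 = 1/5·π_0 + 1/10·π_1 + 3/10·π_2 + 3/10·π_3
  π_2 = 3/10·π_0 + 1/5·π_1 + 3/10·π_2 + 2/5·π_3
  normalize: π_0 + π_1 + π_2 + π_3 = 1
Solving the linear system gives exactly π = [7/29, 20/87, 287/957, 73/319].

π = [0.2414, 0.2299, 0.2999, 0.2288]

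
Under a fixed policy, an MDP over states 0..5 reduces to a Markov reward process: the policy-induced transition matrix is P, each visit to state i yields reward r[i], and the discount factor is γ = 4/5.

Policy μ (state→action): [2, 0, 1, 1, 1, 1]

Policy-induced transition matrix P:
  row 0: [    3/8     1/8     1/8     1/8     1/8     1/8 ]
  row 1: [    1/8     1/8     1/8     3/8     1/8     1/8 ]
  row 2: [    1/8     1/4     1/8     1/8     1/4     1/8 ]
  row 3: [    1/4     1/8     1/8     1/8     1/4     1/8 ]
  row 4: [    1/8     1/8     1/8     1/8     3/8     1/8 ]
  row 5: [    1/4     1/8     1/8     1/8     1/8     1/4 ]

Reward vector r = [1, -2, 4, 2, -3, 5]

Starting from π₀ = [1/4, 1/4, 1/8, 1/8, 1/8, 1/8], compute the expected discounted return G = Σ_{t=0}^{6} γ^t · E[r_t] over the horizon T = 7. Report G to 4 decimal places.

G = 3.3034

t=0: π = [0.2500, 0.2500, 0.1250, 0.1250, 0.1250, 0.1250], E[r] = 0.7500, γ^t·E[r] = 0.750000, running G = 0.750000
t=1: π = [0.2188, 0.1406, 0.1250, 0.1875, 0.1875, 0.1406], E[r] = 0.9531, γ^t·E[r] = 0.762500, running G = 1.512500
t=2: π = [0.2207, 0.1406, 0.1250, 0.1602, 0.2109, 0.1426], E[r] = 0.8398, γ^t·E[r] = 0.537500, running G = 2.050000
t=3: π = [0.2180, 0.1406, 0.1250, 0.1602, 0.2134, 0.1428], E[r] = 0.8311, γ^t·E[r] = 0.425500, running G = 2.475500
t=4: π = [0.2174, 0.1406, 0.1250, 0.1602, 0.2140, 0.1429], E[r] = 0.8287, γ^t·E[r] = 0.339450, running G = 2.814950
t=5: π = [0.2172, 0.1406, 0.1250, 0.1602, 0.2141, 0.1429], E[r] = 0.8281, γ^t·E[r] = 0.271365, running G = 3.086315
t=6: π = [0.2172, 0.1406, 0.1250, 0.1602, 0.2142, 0.1429], E[r] = 0.8280, γ^t·E[r] = 0.217053, running G = 3.303368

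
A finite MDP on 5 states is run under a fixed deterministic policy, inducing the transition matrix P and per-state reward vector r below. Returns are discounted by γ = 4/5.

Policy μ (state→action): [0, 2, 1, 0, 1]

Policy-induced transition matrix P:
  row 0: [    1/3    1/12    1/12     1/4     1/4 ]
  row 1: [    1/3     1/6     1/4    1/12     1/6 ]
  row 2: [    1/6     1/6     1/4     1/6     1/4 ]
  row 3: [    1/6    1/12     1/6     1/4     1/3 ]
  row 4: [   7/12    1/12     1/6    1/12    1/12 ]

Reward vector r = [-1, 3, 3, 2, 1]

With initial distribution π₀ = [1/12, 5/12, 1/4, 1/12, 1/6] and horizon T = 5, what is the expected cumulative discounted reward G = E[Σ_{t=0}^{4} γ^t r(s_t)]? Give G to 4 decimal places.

t=0: π = [0.0833, 0.4167, 0.2500, 0.0833, 0.1667], E[r] = 2.2500, γ^t·E[r] = 2.250000, running G = 2.250000
t=1: π = [0.3194, 0.1389, 0.2153, 0.1319, 0.1944], E[r] = 1.2014, γ^t·E[r] = 0.961111, running G = 3.211111
t=2: π = [0.3241, 0.1128, 0.1696, 0.1765, 0.2170], E[r] = 1.0932, γ^t·E[r] = 0.699630, running G = 3.910741
t=3: π = [0.3299, 0.1069, 0.1632, 0.1809, 0.2191], E[r] = 1.0612, γ^t·E[r] = 0.543333, running G = 4.454074
t=4: π = [0.3308, 0.1058, 0.1617, 0.1821, 0.2196], E[r] = 1.0556, γ^t·E[r] = 0.432359, running G = 4.886433

G = 4.8864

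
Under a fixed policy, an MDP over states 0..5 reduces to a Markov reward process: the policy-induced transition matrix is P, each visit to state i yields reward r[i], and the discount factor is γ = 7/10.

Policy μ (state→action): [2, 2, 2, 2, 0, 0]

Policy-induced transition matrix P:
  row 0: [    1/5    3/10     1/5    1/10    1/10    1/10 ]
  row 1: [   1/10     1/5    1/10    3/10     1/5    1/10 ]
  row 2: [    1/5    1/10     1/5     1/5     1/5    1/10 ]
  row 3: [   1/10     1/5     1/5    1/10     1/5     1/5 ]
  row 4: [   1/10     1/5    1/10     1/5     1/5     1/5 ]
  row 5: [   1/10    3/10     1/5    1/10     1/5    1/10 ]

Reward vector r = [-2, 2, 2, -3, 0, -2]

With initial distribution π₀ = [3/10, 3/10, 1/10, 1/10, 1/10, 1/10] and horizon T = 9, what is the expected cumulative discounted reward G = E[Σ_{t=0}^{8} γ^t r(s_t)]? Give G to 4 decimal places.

G = -0.9785

t=0: π = [0.3000, 0.3000, 0.1000, 0.1000, 0.1000, 0.1000], E[r] = -0.3000, γ^t·E[r] = -0.300000, running G = -0.300000
t=1: π = [0.1400, 0.2300, 0.1600, 0.1800, 0.1700, 0.1200], E[r] = -0.2800, γ^t·E[r] = -0.196000, running G = -0.496000
t=2: π = [0.1300, 0.2100, 0.1600, 0.1790, 0.1860, 0.1350], E[r] = -0.3270, γ^t·E[r] = -0.160230, running G = -0.656230
t=3: π = [0.1290, 0.2105, 0.1604, 0.1766, 0.1870, 0.1365], E[r] = -0.3190, γ^t·E[r] = -0.109417, running G = -0.765647
t=4: π = [0.1289, 0.2105, 0.1603, 0.1768, 0.1871, 0.1364], E[r] = -0.3196, γ^t·E[r] = -0.076736, running G = -0.842383
t=5: π = [0.1289, 0.2105, 0.1602, 0.1768, 0.1871, 0.1364], E[r] = -0.3196, γ^t·E[r] = -0.053723, running G = -0.896106
t=6: π = [0.1289, 0.2105, 0.1602, 0.1768, 0.1871, 0.1364], E[r] = -0.3196, γ^t·E[r] = -0.037605, running G = -0.933711
t=7: π = [0.1289, 0.2105, 0.1602, 0.1768, 0.1871, 0.1364], E[r] = -0.3196, γ^t·E[r] = -0.026323, running G = -0.960034
t=8: π = [0.1289, 0.2105, 0.1602, 0.1768, 0.1871, 0.1364], E[r] = -0.3196, γ^t·E[r] = -0.018426, running G = -0.978461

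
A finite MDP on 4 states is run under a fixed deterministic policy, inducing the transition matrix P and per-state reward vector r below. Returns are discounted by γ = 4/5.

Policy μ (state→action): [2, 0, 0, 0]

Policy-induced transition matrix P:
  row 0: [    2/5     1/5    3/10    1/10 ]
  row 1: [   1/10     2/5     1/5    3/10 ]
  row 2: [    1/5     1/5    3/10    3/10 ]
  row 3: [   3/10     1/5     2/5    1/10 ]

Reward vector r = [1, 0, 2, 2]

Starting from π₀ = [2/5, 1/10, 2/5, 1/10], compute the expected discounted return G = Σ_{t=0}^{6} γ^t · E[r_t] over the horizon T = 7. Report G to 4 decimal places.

t=0: π = [0.4000, 0.1000, 0.4000, 0.1000], E[r] = 1.4000, γ^t·E[r] = 1.400000, running G = 1.400000
t=1: π = [0.2800, 0.2200, 0.3000, 0.2000], E[r] = 1.2800, γ^t·E[r] = 1.024000, running G = 2.424000
t=2: π = [0.2540, 0.2440, 0.2980, 0.2040], E[r] = 1.2580, γ^t·E[r] = 0.805120, running G = 3.229120
t=3: π = [0.2468, 0.2488, 0.2960, 0.2084], E[r] = 1.2556, γ^t·E[r] = 0.642867, running G = 3.871987
t=4: π = [0.2453, 0.2498, 0.2960, 0.2090], E[r] = 1.2552, γ^t·E[r] = 0.514114, running G = 4.386101
t=5: π = [0.2450, 0.2500, 0.2959, 0.2091], E[r] = 1.2551, γ^t·E[r] = 0.411275, running G = 4.797376
t=6: π = [0.2449, 0.2500, 0.2959, 0.2092], E[r] = 1.2551, γ^t·E[r] = 0.329018, running G = 5.126394

G = 5.1264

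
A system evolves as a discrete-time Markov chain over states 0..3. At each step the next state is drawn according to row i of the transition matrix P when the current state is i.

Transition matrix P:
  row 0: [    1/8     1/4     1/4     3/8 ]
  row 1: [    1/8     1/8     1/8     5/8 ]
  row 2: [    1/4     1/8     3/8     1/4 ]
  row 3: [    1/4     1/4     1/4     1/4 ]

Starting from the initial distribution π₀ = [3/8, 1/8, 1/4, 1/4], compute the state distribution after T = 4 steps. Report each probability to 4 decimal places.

π = [0.2007, 0.1935, 0.2581, 0.3478]

t=0: π = [0.3750, 0.1250, 0.2500, 0.2500]
t=1: π = [0.1875, 0.2031, 0.2656, 0.3438]
t=2: π = [0.2012, 0.1914, 0.2578, 0.3496]
t=3: π = [0.2009, 0.1938, 0.2583, 0.3469]
t=4: π = [0.2007, 0.1935, 0.2581, 0.3478]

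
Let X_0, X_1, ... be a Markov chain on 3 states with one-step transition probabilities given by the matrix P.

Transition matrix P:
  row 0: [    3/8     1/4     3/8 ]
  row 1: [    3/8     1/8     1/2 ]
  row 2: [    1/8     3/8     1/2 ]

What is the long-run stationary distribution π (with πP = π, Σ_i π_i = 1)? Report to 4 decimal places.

π = [0.2581, 0.2742, 0.4677]

Balance equations π_j = Σ_i π_i·P[i][j]:
  π_0 = 3/8·π_0 + 3/8·π_1 + 1/8·π_2
  π_1 = 1/4·π_0 + 1/8·π_1 + 3/8·π_2
  normalize: π_0 + π_1 + π_2 = 1
Solving the linear system gives exactly π = [8/31, 17/62, 29/62].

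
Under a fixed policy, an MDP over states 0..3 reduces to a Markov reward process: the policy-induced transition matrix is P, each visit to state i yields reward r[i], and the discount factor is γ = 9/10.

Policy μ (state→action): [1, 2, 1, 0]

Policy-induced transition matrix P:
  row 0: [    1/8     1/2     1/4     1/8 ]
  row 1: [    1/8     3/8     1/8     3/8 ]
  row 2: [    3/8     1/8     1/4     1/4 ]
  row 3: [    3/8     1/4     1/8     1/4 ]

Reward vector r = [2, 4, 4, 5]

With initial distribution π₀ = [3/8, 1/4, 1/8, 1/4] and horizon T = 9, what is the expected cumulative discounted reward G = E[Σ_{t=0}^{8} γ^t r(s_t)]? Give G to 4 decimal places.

t=0: π = [0.3750, 0.2500, 0.1250, 0.2500], E[r] = 3.5000, γ^t·E[r] = 3.500000, running G = 3.500000
t=1: π = [0.2188, 0.3594, 0.1875, 0.2344], E[r] = 3.7969, γ^t·E[r] = 3.417188, running G = 6.917188
t=2: π = [0.2305, 0.3262, 0.1758, 0.2676], E[r] = 3.8066, γ^t·E[r] = 3.083379, running G = 10.000566
t=3: π = [0.2358, 0.3264, 0.1758, 0.2620], E[r] = 3.7903, γ^t·E[r] = 2.763116, running G = 12.763683
t=4: π = [0.2344, 0.3278, 0.1765, 0.2613], E[r] = 3.7924, γ^t·E[r] = 2.488226, running G = 15.251909
t=5: π = [0.2344, 0.3275, 0.1764, 0.2617], E[r] = 3.7928, γ^t·E[r] = 2.239600, running G = 17.491509
t=6: π = [0.2345, 0.3275, 0.1764, 0.2616], E[r] = 3.7926, γ^t·E[r] = 2.015554, running G = 19.507063
t=7: π = [0.2345, 0.3275, 0.1764, 0.2616], E[r] = 3.7926, γ^t·E[r] = 1.814004, running G = 21.321067
t=8: π = [0.2345, 0.3275, 0.1764, 0.2616], E[r] = 3.7926, γ^t·E[r] = 1.632606, running G = 22.953673

G = 22.9537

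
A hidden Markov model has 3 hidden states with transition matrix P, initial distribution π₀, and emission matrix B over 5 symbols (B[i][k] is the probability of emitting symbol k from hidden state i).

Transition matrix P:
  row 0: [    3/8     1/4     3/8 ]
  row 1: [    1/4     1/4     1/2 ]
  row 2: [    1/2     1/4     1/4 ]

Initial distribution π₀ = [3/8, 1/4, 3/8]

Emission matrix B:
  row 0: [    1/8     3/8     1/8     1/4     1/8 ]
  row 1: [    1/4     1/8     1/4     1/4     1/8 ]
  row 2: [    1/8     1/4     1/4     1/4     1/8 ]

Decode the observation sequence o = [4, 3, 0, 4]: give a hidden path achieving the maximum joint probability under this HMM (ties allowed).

t=0: δ = [4.688e-02, 3.125e-02, 4.688e-02]  (obs o_0=4)
t=1: δ = [5.859e-03, 2.930e-03, 4.395e-03]  ψ = [2, 0, 0]  (obs o_1=3)
t=2: δ = [2.747e-04, 3.662e-04, 2.747e-04]  ψ = [0, 0, 0]  (obs o_2=0)
t=3: δ = [1.717e-05, 1.144e-05, 2.289e-05]  ψ = [2, 1, 1]  (obs o_3=4)
backtrack: best end state = 2; path = [2, 0, 1, 2]

path = [2, 0, 1, 2]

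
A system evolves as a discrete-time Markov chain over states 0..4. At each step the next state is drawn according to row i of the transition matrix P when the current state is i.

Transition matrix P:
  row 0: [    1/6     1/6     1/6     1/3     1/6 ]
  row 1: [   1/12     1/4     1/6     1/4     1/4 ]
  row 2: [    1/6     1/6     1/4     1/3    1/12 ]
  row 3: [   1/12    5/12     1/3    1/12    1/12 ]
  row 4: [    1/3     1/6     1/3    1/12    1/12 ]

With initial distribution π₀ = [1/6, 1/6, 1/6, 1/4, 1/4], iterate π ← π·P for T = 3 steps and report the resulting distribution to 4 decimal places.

t=0: π = [0.1667, 0.1667, 0.1667, 0.2500, 0.2500]
t=1: π = [0.1736, 0.2431, 0.2639, 0.1944, 0.1250]
t=2: π = [0.1510, 0.2355, 0.2419, 0.2332, 0.1383]
t=3: π = [0.1507, 0.2446, 0.2487, 0.2208, 0.1352]

π = [0.1507, 0.2446, 0.2487, 0.2208, 0.1352]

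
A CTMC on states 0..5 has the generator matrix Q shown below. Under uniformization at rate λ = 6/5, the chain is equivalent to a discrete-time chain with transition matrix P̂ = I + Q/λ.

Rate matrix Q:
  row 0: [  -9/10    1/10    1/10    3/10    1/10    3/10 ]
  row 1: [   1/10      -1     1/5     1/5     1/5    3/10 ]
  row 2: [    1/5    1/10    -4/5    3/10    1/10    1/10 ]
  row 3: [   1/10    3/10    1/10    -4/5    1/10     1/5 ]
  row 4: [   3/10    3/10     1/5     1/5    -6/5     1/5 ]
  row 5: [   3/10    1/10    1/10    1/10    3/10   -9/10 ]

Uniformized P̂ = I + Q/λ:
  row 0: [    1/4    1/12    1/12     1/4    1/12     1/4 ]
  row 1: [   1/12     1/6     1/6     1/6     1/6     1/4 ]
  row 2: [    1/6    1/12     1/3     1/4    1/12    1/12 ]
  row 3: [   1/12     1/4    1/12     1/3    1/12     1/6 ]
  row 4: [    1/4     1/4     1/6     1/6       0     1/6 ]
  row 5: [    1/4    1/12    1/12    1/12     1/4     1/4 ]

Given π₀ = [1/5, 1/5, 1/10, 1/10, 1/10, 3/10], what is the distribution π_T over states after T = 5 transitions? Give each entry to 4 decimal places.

π = [0.1778, 0.1511, 0.1411, 0.2120, 0.1192, 0.1989]

t=0: π = [0.2000, 0.2000, 0.1000, 0.1000, 0.1000, 0.3000]
t=1: π = [0.1917, 0.1333, 0.1333, 0.1833, 0.1417, 0.2167]
t=2: π = [0.1861, 0.1486, 0.1396, 0.2063, 0.1188, 0.2007]
t=3: π = [0.1792, 0.1499, 0.1405, 0.2115, 0.1193, 0.1997]
t=4: π = [0.1781, 0.1509, 0.1409, 0.2119, 0.1192, 0.1990]
t=5: π = [0.1778, 0.1511, 0.1411, 0.2120, 0.1192, 0.1989]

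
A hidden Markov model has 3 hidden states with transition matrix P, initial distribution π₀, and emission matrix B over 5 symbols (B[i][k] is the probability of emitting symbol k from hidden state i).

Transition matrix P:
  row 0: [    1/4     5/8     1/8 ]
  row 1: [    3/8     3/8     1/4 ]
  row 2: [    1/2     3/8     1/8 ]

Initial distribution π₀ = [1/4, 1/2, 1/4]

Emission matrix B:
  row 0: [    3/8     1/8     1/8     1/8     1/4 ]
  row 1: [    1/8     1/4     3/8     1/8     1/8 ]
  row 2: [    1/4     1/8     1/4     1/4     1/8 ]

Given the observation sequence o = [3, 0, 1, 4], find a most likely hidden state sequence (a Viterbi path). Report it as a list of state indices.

t=0: δ = [3.125e-02, 6.250e-02, 6.250e-02]  (obs o_0=3)
t=1: δ = [1.172e-02, 2.930e-03, 3.906e-03]  ψ = [2, 1, 1]  (obs o_1=0)
t=2: δ = [3.662e-04, 1.831e-03, 1.831e-04]  ψ = [0, 0, 0]  (obs o_2=1)
t=3: δ = [1.717e-04, 8.583e-05, 5.722e-05]  ψ = [1, 1, 1]  (obs o_3=4)
backtrack: best end state = 0; path = [2, 0, 1, 0]

path = [2, 0, 1, 0]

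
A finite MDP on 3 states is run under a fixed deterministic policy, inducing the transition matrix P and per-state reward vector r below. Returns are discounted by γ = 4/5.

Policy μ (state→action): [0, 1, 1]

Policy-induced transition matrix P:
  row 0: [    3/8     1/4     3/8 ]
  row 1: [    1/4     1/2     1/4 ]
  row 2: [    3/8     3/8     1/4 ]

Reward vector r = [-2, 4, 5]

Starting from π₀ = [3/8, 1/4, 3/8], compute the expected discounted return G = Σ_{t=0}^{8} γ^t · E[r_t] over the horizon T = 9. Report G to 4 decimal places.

t=0: π = [0.3750, 0.2500, 0.3750], E[r] = 2.1250, γ^t·E[r] = 2.125000, running G = 2.125000
t=1: π = [0.3438, 0.3594, 0.2969], E[r] = 2.2344, γ^t·E[r] = 1.787500, running G = 3.912500
t=2: π = [0.3301, 0.3770, 0.2930], E[r] = 2.3125, γ^t·E[r] = 1.480000, running G = 5.392500
t=3: π = [0.3279, 0.3809, 0.2913], E[r] = 2.3240, γ^t·E[r] = 1.189875, running G = 6.582375
t=4: π = [0.3274, 0.3816, 0.2910], E[r] = 2.3266, γ^t·E[r] = 0.952988, running G = 7.535363
t=5: π = [0.3273, 0.3818, 0.2909], E[r] = 2.3271, γ^t·E[r] = 0.762558, running G = 8.297920
t=6: π = [0.3273, 0.3818, 0.2909], E[r] = 2.3272, γ^t·E[r] = 0.610074, running G = 8.907994
t=7: π = [0.3273, 0.3818, 0.2909], E[r] = 2.3273, γ^t·E[r] = 0.488063, running G = 9.396057
t=8: π = [0.3273, 0.3818, 0.2909], E[r] = 2.3273, γ^t·E[r] = 0.390451, running G = 9.786508

G = 9.7865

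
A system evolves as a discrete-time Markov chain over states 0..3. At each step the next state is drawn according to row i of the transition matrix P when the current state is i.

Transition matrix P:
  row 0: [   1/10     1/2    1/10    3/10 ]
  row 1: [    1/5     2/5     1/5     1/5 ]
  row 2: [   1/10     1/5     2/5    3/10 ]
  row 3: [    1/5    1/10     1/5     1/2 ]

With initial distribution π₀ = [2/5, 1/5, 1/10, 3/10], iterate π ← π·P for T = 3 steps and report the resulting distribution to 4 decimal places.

t=0: π = [0.4000, 0.2000, 0.1000, 0.3000]
t=1: π = [0.1500, 0.3300, 0.1800, 0.3400]
t=2: π = [0.1670, 0.2770, 0.2210, 0.3350]
t=3: π = [0.1612, 0.2720, 0.2275, 0.3393]

π = [0.1612, 0.2720, 0.2275, 0.3393]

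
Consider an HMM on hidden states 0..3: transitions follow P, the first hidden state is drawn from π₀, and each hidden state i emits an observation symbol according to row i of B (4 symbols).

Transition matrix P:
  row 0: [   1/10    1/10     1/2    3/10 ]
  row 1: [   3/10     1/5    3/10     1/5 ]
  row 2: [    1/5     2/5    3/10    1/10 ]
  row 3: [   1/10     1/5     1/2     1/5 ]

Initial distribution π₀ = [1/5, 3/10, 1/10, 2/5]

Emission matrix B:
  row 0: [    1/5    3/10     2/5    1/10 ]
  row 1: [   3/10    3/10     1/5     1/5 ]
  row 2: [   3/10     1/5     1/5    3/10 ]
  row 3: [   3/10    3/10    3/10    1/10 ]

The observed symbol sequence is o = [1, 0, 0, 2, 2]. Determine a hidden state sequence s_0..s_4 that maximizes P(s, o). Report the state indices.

t=0: δ = [6.000e-02, 9.000e-02, 2.000e-02, 1.200e-01]  (obs o_0=1)
t=1: δ = [5.400e-03, 7.200e-03, 1.800e-02, 7.200e-03]  ψ = [1, 3, 3, 3]  (obs o_1=0)
t=2: δ = [7.200e-04, 2.160e-03, 1.620e-03, 5.400e-04]  ψ = [2, 2, 2, 2]  (obs o_2=0)
t=3: δ = [2.592e-04, 1.296e-04, 1.296e-04, 1.296e-04]  ψ = [1, 2, 1, 1]  (obs o_3=2)
t=4: δ = [1.555e-05, 1.037e-05, 2.592e-05, 2.333e-05]  ψ = [1, 2, 0, 0]  (obs o_4=2)
backtrack: best end state = 2; path = [3, 2, 1, 0, 2]

path = [3, 2, 1, 0, 2]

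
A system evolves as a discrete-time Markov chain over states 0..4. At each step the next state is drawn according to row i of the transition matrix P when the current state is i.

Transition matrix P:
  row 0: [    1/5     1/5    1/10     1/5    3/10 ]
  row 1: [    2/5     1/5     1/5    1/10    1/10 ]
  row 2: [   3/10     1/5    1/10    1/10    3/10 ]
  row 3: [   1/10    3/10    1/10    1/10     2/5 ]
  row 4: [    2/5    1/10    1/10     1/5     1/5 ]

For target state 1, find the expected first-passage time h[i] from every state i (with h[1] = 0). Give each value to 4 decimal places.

First-step conditioning: h[1] = 0; for i ≠ 1, h[i] = 1 + Σ_k P[i][k]·h[k].
  h[0] = 1 + 1/5·h[0] + 1/10·h[2] + 1/5·h[3] + 3/10·h[4]
  h[2] = 1 + 3/10·h[0] + 1/10·h[2] + 1/10·h[3] + 3/10·h[4]
  h[3] = 1 + 1/10·h[0] + 1/10·h[2] + 1/10·h[3] + 2/5·h[4]
  h[4] = 1 + 2/5·h[0] + 1/10·h[2] + 1/5·h[3] + 1/5·h[4]
Solving the 4×4 linear system over states ≠ 1 gives exactly h = [605/114, 0, 305/57, 185/38, 110/19] (h[1] = 0 is the target).

h = [5.3070, 0.0000, 5.3509, 4.8684, 5.7895]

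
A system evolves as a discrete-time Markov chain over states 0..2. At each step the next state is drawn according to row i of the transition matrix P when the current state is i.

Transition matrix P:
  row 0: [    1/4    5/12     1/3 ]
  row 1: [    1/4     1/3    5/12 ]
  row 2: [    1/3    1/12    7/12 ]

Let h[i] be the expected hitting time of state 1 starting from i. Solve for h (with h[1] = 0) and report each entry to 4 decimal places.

First-step conditioning: h[1] = 0; for i ≠ 1, h[i] = 1 + Σ_k P[i][k]·h[k].
  h[0] = 1 + 1/4·h[0] + 1/3·h[2]
  h[2] = 1 + 1/3·h[0] + 7/12·h[2]
Solving the 2×2 linear system over states ≠ 1 gives exactly h = [108/29, 0, 156/29] (h[1] = 0 is the target).

h = [3.7241, 0.0000, 5.3793]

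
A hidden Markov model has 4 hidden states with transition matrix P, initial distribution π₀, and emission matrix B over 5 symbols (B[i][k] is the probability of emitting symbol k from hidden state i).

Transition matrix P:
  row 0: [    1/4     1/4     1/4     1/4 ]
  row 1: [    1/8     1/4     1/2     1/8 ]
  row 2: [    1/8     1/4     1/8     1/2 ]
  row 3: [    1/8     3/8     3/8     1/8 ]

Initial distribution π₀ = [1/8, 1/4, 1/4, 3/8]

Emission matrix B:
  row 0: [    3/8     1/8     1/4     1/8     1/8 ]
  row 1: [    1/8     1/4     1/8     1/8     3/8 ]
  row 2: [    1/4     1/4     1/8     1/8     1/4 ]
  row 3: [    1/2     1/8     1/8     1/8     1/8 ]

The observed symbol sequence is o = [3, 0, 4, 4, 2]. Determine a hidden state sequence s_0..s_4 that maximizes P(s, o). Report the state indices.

path = [2, 3, 1, 2, 3]

t=0: δ = [1.562e-02, 3.125e-02, 3.125e-02, 4.688e-02]  (obs o_0=3)
t=1: δ = [2.197e-03, 2.197e-03, 4.395e-03, 7.812e-03]  ψ = [3, 3, 3, 2]  (obs o_1=0)
t=2: δ = [1.221e-04, 1.099e-03, 7.324e-04, 2.747e-04]  ψ = [3, 3, 3, 2]  (obs o_2=4)
t=3: δ = [1.717e-05, 1.030e-04, 1.373e-04, 4.578e-05]  ψ = [1, 1, 1, 2]  (obs o_3=4)
t=4: δ = [4.292e-06, 4.292e-06, 6.437e-06, 8.583e-06]  ψ = [2, 2, 1, 2]  (obs o_4=2)
backtrack: best end state = 3; path = [2, 3, 1, 2, 3]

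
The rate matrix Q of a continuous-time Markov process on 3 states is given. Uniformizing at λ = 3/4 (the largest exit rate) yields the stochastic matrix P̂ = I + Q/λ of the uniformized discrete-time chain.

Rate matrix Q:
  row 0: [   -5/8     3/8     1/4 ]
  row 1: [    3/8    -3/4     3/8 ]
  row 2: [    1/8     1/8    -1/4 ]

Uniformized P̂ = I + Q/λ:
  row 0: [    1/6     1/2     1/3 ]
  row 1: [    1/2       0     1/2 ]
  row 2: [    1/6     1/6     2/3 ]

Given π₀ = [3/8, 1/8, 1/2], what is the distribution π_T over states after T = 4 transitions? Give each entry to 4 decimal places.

t=0: π = [0.3750, 0.1250, 0.5000]
t=1: π = [0.2083, 0.2708, 0.5208]
t=2: π = [0.2569, 0.1910, 0.5521]
t=3: π = [0.2303, 0.2205, 0.5492]
t=4: π = [0.2402, 0.2067, 0.5531]

π = [0.2402, 0.2067, 0.5531]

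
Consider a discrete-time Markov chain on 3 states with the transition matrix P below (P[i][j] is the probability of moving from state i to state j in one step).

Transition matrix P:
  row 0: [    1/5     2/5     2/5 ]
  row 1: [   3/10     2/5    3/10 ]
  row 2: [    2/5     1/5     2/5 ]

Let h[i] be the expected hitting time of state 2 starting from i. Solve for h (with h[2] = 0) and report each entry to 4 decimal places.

First-step conditioning: h[2] = 0; for i ≠ 2, h[i] = 1 + Σ_k P[i][k]·h[k].
  h[0] = 1 + 1/5·h[0] + 2/5·h[1]
  h[1] = 1 + 3/10·h[0] + 2/5·h[1]
Solving the 2×2 linear system over states ≠ 2 gives exactly h = [25/9, 55/18, 0] (h[2] = 0 is the target).

h = [2.7778, 3.0556, 0.0000]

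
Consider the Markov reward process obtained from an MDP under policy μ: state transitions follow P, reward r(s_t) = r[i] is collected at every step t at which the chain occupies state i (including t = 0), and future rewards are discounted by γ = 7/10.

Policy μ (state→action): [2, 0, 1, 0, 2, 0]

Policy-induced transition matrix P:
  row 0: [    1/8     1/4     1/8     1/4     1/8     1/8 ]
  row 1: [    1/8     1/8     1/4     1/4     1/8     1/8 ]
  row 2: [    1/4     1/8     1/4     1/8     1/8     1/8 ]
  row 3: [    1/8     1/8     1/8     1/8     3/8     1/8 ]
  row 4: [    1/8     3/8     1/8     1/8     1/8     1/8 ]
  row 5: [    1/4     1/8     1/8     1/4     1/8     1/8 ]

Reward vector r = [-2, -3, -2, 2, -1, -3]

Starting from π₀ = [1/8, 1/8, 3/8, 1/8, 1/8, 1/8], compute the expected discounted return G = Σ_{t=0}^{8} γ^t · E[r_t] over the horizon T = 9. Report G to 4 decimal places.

t=0: π = [0.1250, 0.1250, 0.3750, 0.1250, 0.1250, 0.1250], E[r] = -1.6250, γ^t·E[r] = -1.625000, running G = -1.625000
t=1: π = [0.1875, 0.1719, 0.1875, 0.1719, 0.1563, 0.1250], E[r] = -1.4531, γ^t·E[r] = -1.017188, running G = -2.642188
t=2: π = [0.1641, 0.1875, 0.1699, 0.1855, 0.1680, 0.1250], E[r] = -1.4023, γ^t·E[r] = -0.687148, running G = -3.329336
t=3: π = [0.1619, 0.1875, 0.1697, 0.1846, 0.1714, 0.1250], E[r] = -1.4028, γ^t·E[r] = -0.481171, running G = -3.810507
t=4: π = [0.1618, 0.1881, 0.1696, 0.1843, 0.1711, 0.1250], E[r] = -1.4048, γ^t·E[r] = -0.337282, running G = -4.147789
t=5: π = [0.1618, 0.1880, 0.1697, 0.1844, 0.1711, 0.1250], E[r] = -1.4045, γ^t·E[r] = -0.236052, running G = -4.383841
t=6: π = [0.1618, 0.1880, 0.1697, 0.1844, 0.1711, 0.1250], E[r] = -1.4045, γ^t·E[r] = -0.165236, running G = -4.549077
t=7: π = [0.1618, 0.1880, 0.1697, 0.1844, 0.1711, 0.1250], E[r] = -1.4045, γ^t·E[r] = -0.115666, running G = -4.664743
t=8: π = [0.1618, 0.1880, 0.1697, 0.1844, 0.1711, 0.1250], E[r] = -1.4045, γ^t·E[r] = -0.080966, running G = -4.745709

G = -4.7457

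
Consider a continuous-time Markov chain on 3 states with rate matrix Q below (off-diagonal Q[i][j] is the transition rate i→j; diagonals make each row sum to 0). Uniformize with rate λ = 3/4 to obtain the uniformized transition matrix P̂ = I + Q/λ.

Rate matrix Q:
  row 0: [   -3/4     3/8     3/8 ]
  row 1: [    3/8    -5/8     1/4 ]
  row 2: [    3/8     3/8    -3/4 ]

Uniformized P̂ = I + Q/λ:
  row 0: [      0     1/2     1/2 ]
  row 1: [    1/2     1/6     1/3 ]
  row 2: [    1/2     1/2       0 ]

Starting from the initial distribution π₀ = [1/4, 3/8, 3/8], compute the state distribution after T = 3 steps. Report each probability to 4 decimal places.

π = [0.3438, 0.3750, 0.2813]

t=0: π = [0.2500, 0.3750, 0.3750]
t=1: π = [0.3750, 0.3750, 0.2500]
t=2: π = [0.3125, 0.3750, 0.3125]
t=3: π = [0.3438, 0.3750, 0.2813]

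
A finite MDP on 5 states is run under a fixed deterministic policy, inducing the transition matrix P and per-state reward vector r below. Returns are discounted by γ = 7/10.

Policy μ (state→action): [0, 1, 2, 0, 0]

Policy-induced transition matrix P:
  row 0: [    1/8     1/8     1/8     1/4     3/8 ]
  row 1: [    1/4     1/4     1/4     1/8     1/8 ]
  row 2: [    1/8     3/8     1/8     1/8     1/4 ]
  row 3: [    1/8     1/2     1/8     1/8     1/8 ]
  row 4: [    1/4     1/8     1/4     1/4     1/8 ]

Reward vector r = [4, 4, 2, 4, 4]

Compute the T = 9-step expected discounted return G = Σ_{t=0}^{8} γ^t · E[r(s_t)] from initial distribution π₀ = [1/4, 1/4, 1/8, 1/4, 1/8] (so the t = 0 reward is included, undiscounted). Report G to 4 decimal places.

G = 11.7544

t=0: π = [0.2500, 0.2500, 0.1250, 0.2500, 0.1250], E[r] = 3.7500, γ^t·E[r] = 3.750000, running G = 3.750000
t=1: π = [0.1719, 0.2813, 0.1719, 0.1719, 0.2031], E[r] = 3.6563, γ^t·E[r] = 2.559375, running G = 6.309375
t=2: π = [0.1855, 0.2676, 0.1855, 0.1719, 0.1895], E[r] = 3.6289, γ^t·E[r] = 1.778164, running G = 8.087539
t=3: π = [0.1821, 0.2693, 0.1821, 0.1719, 0.1946], E[r] = 3.6357, γ^t·E[r] = 1.247060, running G = 9.334599
t=4: π = [0.1830, 0.2686, 0.1830, 0.1721, 0.1933], E[r] = 3.6340, γ^t·E[r] = 0.872531, running G = 10.207130
t=5: π = [0.1827, 0.2689, 0.1827, 0.1720, 0.1936], E[r] = 3.6345, γ^t·E[r] = 0.610853, running G = 10.817983
t=6: π = [0.1828, 0.2688, 0.1828, 0.1720, 0.1935], E[r] = 3.6344, γ^t·E[r] = 0.427581, running G = 11.245564
t=7: π = [0.1828, 0.2688, 0.1828, 0.1720, 0.1936], E[r] = 3.6344, γ^t·E[r] = 0.299310, running G = 11.544874
t=8: π = [0.1828, 0.2688, 0.1828, 0.1720, 0.1935], E[r] = 3.6344, γ^t·E[r] = 0.209516, running G = 11.754390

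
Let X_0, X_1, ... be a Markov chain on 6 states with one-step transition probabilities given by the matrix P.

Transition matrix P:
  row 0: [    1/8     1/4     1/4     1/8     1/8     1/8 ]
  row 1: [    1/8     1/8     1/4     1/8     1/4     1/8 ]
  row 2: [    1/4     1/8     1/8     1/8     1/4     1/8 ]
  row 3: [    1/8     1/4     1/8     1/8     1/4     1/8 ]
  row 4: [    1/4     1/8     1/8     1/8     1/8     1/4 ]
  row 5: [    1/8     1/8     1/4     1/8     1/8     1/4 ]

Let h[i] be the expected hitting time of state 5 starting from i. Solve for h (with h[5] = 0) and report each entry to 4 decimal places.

First-step conditioning: h[5] = 0; for i ≠ 5, h[i] = 1 + Σ_k P[i][k]·h[k].
  h[0] = 1 + 1/8·h[0] + 1/4·h[1] + 1/4·h[2] + 1/8·h[3] + 1/8·h[4]
  h[1] = 1 + 1/8·h[0] + 1/8·h[1] + 1/4·h[2] + 1/8·h[3] + 1/4·h[4]
  h[2] = 1 + 1/4·h[0] + 1/8·h[1] + 1/8·h[2] + 1/8·h[3] + 1/4·h[4]
  h[3] = 1 + 1/8·h[0] + 1/4·h[1] + 1/8·h[2] + 1/8·h[3] + 1/4·h[4]
  h[4] = 1 + 1/4·h[0] + 1/8·h[1] + 1/8·h[2] + 1/8·h[3] + 1/8·h[4]
Solving the 5×5 linear system over states ≠ 5 gives exactly h = [42560/6313, 41984/6313, 42048/6313, 41976/6313, 37376/6313, 0] (h[5] = 0 is the target).

h = [6.7416, 6.6504, 6.6605, 6.6491, 5.9205, 0.0000]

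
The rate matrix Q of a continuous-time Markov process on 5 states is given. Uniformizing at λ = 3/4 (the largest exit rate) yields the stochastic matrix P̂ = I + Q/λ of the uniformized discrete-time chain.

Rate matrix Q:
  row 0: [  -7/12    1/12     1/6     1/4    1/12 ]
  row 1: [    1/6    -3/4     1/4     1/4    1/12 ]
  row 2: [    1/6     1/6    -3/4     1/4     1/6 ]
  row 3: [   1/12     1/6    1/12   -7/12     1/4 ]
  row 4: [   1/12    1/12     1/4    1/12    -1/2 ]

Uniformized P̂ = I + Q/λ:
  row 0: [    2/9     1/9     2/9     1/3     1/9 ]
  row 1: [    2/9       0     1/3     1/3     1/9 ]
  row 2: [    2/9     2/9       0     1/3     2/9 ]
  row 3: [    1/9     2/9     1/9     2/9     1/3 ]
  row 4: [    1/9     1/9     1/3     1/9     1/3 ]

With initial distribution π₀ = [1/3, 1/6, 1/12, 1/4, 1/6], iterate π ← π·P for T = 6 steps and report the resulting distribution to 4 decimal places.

π = [0.1673, 0.1446, 0.1941, 0.2515, 0.2425]

t=0: π = [0.3333, 0.1667, 0.0833, 0.2500, 0.1667]
t=1: π = [0.1759, 0.1296, 0.2130, 0.2685, 0.2130]
t=2: π = [0.1687, 0.1502, 0.1831, 0.2562, 0.2418]
t=3: π = [0.1669, 0.1432, 0.1966, 0.2511, 0.2421]
t=4: π = [0.1674, 0.1449, 0.1934, 0.2516, 0.2426]
t=5: π = [0.1673, 0.1445, 0.1943, 0.2515, 0.2424]
t=6: π = [0.1673, 0.1446, 0.1941, 0.2515, 0.2425]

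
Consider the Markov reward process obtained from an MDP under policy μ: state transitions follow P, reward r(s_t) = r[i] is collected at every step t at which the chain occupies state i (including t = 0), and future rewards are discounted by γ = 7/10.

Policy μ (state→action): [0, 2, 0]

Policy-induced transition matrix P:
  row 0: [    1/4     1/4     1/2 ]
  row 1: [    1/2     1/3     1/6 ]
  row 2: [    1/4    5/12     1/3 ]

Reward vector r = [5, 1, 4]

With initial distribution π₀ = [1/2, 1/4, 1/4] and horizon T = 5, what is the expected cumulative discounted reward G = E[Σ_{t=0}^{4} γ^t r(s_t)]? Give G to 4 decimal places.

t=0: π = [0.5000, 0.2500, 0.2500], E[r] = 3.7500, γ^t·E[r] = 3.750000, running G = 3.750000
t=1: π = [0.3125, 0.3125, 0.3750], E[r] = 3.3750, γ^t·E[r] = 2.362500, running G = 6.112500
t=2: π = [0.3281, 0.3385, 0.3333], E[r] = 3.3125, γ^t·E[r] = 1.623125, running G = 7.735625
t=3: π = [0.3346, 0.3338, 0.3316], E[r] = 3.3333, γ^t·E[r] = 1.143333, running G = 8.878958
t=4: π = [0.3334, 0.3331, 0.3335], E[r] = 3.3342, γ^t·E[r] = 0.800542, running G = 9.679500

G = 9.6795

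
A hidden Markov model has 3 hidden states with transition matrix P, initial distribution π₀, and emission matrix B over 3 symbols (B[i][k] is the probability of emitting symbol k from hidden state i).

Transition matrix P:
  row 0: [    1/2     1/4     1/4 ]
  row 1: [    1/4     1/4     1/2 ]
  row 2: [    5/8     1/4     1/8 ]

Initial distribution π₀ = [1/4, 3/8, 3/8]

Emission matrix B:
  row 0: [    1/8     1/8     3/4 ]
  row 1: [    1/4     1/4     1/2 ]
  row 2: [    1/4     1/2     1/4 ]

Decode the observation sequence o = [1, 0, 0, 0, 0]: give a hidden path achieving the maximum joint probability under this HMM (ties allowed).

t=0: δ = [3.125e-02, 9.375e-02, 1.875e-01]  (obs o_0=1)
t=1: δ = [1.465e-02, 1.172e-02, 1.172e-02]  ψ = [2, 2, 1]  (obs o_1=0)
t=2: δ = [9.155e-04, 9.155e-04, 1.465e-03]  ψ = [0, 0, 1]  (obs o_2=0)
t=3: δ = [1.144e-04, 9.155e-05, 1.144e-04]  ψ = [2, 2, 1]  (obs o_3=0)
t=4: δ = [8.941e-06, 7.153e-06, 1.144e-05]  ψ = [2, 0, 1]  (obs o_4=0)
backtrack: best end state = 2; path = [2, 1, 2, 1, 2]

path = [2, 1, 2, 1, 2]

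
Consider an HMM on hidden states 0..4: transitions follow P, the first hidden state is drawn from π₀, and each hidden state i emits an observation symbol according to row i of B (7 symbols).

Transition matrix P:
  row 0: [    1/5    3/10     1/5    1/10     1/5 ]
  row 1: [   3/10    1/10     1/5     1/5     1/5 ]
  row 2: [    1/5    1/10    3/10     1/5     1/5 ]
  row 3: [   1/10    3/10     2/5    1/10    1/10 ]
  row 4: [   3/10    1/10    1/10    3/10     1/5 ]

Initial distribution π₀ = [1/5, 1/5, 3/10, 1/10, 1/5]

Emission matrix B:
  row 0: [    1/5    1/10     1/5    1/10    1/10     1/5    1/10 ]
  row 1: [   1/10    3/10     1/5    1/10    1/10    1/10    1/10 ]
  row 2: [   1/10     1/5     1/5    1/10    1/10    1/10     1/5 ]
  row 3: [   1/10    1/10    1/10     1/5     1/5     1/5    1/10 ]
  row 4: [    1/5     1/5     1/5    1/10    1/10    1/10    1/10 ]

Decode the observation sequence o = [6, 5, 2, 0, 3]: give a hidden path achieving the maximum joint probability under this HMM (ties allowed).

t=0: δ = [2.000e-02, 2.000e-02, 6.000e-02, 1.000e-02, 2.000e-02]  (obs o_0=6)
t=1: δ = [2.400e-03, 6.000e-04, 1.800e-03, 2.400e-03, 1.200e-03]  ψ = [2, 0, 2, 2, 2]  (obs o_1=5)
t=2: δ = [9.600e-05, 1.440e-04, 1.920e-04, 3.600e-05, 9.600e-05]  ψ = [0, 0, 3, 2, 0]  (obs o_2=2)
t=3: δ = [8.640e-06, 2.880e-06, 5.760e-06, 3.840e-06, 7.680e-06]  ψ = [1, 0, 2, 2, 2]  (obs o_3=0)
t=4: δ = [2.304e-07, 2.592e-07, 1.728e-07, 4.608e-07, 1.728e-07]  ψ = [4, 0, 0, 4, 0]  (obs o_4=3)
backtrack: best end state = 3; path = [2, 3, 2, 4, 3]

path = [2, 3, 2, 4, 3]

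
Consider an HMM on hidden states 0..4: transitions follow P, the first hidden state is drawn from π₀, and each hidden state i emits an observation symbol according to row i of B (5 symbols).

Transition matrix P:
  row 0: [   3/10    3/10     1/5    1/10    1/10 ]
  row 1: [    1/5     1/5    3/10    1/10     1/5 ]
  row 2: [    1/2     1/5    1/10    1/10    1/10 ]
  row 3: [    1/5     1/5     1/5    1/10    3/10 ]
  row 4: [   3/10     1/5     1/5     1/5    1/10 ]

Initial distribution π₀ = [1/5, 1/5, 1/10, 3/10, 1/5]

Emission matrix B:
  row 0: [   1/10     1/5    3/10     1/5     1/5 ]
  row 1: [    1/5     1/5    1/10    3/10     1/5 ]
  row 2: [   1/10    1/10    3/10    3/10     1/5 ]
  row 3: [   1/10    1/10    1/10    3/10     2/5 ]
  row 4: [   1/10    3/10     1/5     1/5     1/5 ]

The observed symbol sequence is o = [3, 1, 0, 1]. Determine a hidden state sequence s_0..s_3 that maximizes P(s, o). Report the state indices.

path = [3, 4, 1, 4]

t=0: δ = [4.000e-02, 6.000e-02, 3.000e-02, 9.000e-02, 4.000e-02]  (obs o_0=3)
t=1: δ = [3.600e-03, 3.600e-03, 1.800e-03, 9.000e-04, 8.100e-03]  ψ = [3, 3, 1, 3, 3]  (obs o_1=1)
t=2: δ = [2.430e-04, 3.240e-04, 1.620e-04, 1.620e-04, 8.100e-05]  ψ = [4, 4, 4, 4, 4]  (obs o_2=0)
t=3: δ = [1.620e-05, 1.458e-05, 9.720e-06, 3.240e-06, 1.944e-05]  ψ = [2, 0, 1, 1, 1]  (obs o_3=1)
backtrack: best end state = 4; path = [3, 4, 1, 4]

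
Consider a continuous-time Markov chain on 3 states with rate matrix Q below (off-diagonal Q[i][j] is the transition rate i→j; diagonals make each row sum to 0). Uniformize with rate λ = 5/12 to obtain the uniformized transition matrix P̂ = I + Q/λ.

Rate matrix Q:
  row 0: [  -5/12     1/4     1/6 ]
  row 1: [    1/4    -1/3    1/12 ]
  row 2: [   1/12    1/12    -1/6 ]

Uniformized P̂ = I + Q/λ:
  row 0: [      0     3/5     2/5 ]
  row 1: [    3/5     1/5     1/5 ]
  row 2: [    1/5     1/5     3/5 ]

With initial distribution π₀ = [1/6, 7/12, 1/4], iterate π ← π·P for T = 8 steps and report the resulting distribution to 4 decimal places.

t=0: π = [0.1667, 0.5833, 0.2500]
t=1: π = [0.4000, 0.2667, 0.3333]
t=2: π = [0.2267, 0.3600, 0.4133]
t=3: π = [0.2987, 0.2907, 0.4107]
t=4: π = [0.2565, 0.3195, 0.4240]
t=5: π = [0.2765, 0.3026, 0.4209]
t=6: π = [0.2657, 0.3106, 0.4237]
t=7: π = [0.2711, 0.3063, 0.4226]
t=8: π = [0.2683, 0.3084, 0.4233]

π = [0.2683, 0.3084, 0.4233]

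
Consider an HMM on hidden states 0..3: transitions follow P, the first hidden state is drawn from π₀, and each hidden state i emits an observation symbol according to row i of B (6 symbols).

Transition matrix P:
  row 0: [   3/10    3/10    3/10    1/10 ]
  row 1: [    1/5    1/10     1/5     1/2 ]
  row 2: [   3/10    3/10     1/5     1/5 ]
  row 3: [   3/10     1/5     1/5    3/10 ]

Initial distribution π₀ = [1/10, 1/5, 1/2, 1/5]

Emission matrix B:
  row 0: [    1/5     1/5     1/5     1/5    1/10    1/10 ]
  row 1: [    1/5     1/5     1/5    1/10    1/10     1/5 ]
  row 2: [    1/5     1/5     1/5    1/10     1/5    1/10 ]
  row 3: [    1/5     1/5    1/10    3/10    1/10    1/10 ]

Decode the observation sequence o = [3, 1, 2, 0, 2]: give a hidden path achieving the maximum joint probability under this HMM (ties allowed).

path = [3, 0, 1, 3, 0]

t=0: δ = [2.000e-02, 2.000e-02, 5.000e-02, 6.000e-02]  (obs o_0=3)
t=1: δ = [3.600e-03, 3.000e-03, 2.400e-03, 3.600e-03]  ψ = [3, 2, 3, 3]  (obs o_1=1)
t=2: δ = [2.160e-04, 2.160e-04, 2.160e-04, 1.500e-04]  ψ = [0, 0, 0, 1]  (obs o_2=2)
t=3: δ = [1.296e-05, 1.296e-05, 1.296e-05, 2.160e-05]  ψ = [0, 0, 0, 1]  (obs o_3=0)
t=4: δ = [1.296e-06, 8.640e-07, 8.640e-07, 6.480e-07]  ψ = [3, 3, 3, 1]  (obs o_4=2)
backtrack: best end state = 0; path = [3, 0, 1, 3, 0]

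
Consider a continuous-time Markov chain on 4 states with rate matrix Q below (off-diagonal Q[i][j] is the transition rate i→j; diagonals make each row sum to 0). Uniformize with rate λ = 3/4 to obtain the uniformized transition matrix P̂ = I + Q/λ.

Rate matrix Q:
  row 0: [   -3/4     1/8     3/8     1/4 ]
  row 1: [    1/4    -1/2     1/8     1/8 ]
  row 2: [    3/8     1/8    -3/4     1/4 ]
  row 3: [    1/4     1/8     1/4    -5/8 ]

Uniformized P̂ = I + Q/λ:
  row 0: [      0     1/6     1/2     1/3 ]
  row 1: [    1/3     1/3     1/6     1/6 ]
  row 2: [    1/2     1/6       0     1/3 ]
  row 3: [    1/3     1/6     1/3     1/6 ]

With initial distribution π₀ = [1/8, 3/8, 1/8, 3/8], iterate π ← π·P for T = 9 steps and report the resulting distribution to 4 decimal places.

π = [0.2826, 0.2000, 0.2603, 0.2571]

t=0: π = [0.1250, 0.3750, 0.1250, 0.3750]
t=1: π = [0.3125, 0.2292, 0.2500, 0.2083]
t=2: π = [0.2708, 0.2049, 0.2639, 0.2604]
t=3: π = [0.2870, 0.2008, 0.2564, 0.2558]
t=4: π = [0.2804, 0.2001, 0.2622, 0.2572]
t=5: π = [0.2836, 0.2000, 0.2593, 0.2571]
t=6: π = [0.2820, 0.2000, 0.2608, 0.2571]
t=7: π = [0.2828, 0.2000, 0.2601, 0.2571]
t=8: π = [0.2824, 0.2000, 0.2604, 0.2571]
t=9: π = [0.2826, 0.2000, 0.2603, 0.2571]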